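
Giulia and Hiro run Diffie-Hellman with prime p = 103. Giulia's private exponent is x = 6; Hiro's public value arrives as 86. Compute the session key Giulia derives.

34

Shared key K = 86^6 mod 103.
86^1 ≡ 86 (mod 103)
86^2 = (86^1)^2 ≡ 86^2 = 7396 ≡ 83 (mod 103)
86^4 = (86^2)^2 ≡ 83^2 = 6889 ≡ 91 (mod 103)
86^6 = 86^4 · 86^2 ≡ 91 · 83 ≡ 34 (mod 103).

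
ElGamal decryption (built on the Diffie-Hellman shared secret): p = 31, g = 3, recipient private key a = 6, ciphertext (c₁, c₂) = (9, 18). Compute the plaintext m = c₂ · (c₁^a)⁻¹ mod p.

10

Shared mask s = c₁^a mod p = 9^6 mod 31.
9^1 ≡ 9 (mod 31)
9^2 = (9^1)^2 ≡ 9^2 = 81 ≡ 19 (mod 31)
9^4 = (9^2)^2 ≡ 19^2 = 361 ≡ 20 (mod 31)
9^6 = 9^4 · 9^2 ≡ 20 · 19 ≡ 8 (mod 31).
So s = 8; s⁻¹ ≡ 4 (mod 31).
m = c₂ · s⁻¹ mod 31 = 18 · 4 mod 31 = 10.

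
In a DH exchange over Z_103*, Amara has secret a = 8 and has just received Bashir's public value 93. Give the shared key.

Shared key K = 93^8 mod 103.
93^1 ≡ 93 (mod 103)
93^2 = (93^1)^2 ≡ 93^2 = 8649 ≡ 100 (mod 103)
93^4 = (93^2)^2 ≡ 100^2 = 10000 ≡ 9 (mod 103)
93^8 = (93^4)^2 ≡ 9^2 = 81 ≡ 81 (mod 103)

81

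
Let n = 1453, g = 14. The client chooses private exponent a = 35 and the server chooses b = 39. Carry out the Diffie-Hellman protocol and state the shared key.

1058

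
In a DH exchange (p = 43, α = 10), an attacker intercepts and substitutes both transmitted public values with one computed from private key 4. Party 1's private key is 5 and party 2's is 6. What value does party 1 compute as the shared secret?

13

Party 1 receives an attacker's public value M = 10^4 mod 43 instead of the honest one.
10^1 ≡ 10 (mod 43)
10^2 = (10^1)^2 ≡ 10^2 = 100 ≡ 14 (mod 43)
10^4 = (10^2)^2 ≡ 14^2 = 196 ≡ 24 (mod 43)
So M = 24. Party 1 computes K = M^5 mod 43.
24^1 ≡ 24 (mod 43)
24^2 = (24^1)^2 ≡ 24^2 = 576 ≡ 17 (mod 43)
24^4 = (24^2)^2 ≡ 17^2 = 289 ≡ 31 (mod 43)
24^5 = 24^4 · 24^1 ≡ 31 · 24 ≡ 13 (mod 43).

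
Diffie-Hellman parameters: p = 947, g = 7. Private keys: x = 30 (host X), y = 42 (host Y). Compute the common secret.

927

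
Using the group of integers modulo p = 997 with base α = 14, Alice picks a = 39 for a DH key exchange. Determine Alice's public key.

Public value = 14^39 mod 997.
14^1 ≡ 14 (mod 997)
14^2 = (14^1)^2 ≡ 14^2 = 196 ≡ 196 (mod 997)
14^4 = (14^2)^2 ≡ 196^2 = 38416 ≡ 530 (mod 997)
14^8 = (14^4)^2 ≡ 530^2 = 280900 ≡ 743 (mod 997)
14^16 = (14^8)^2 ≡ 743^2 = 552049 ≡ 708 (mod 997)
14^32 = (14^16)^2 ≡ 708^2 = 501264 ≡ 770 (mod 997)
14^39 = 14^32 · 14^4 · 14^2 · 14^1 ≡ 770 · 530 · 196 · 14 ≡ 985 (mod 997).

985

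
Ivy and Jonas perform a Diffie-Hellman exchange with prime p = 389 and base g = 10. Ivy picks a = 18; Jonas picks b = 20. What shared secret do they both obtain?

Jonas sends B = g^b mod p = 10^20 mod 389.
10^1 ≡ 10 (mod 389)
10^2 = (10^1)^2 ≡ 10^2 = 100 ≡ 100 (mod 389)
10^4 = (10^2)^2 ≡ 100^2 = 10000 ≡ 275 (mod 389)
10^8 = (10^4)^2 ≡ 275^2 = 75625 ≡ 159 (mod 389)
10^16 = (10^8)^2 ≡ 159^2 = 25281 ≡ 385 (mod 389)
10^20 = 10^16 · 10^4 ≡ 385 · 275 ≡ 67 (mod 389).
So B = 67. Ivy then computes K = B^a mod p = 67^18 mod 389.
67^1 ≡ 67 (mod 389)
67^2 = (67^1)^2 ≡ 67^2 = 4489 ≡ 210 (mod 389)
67^4 = (67^2)^2 ≡ 210^2 = 44100 ≡ 143 (mod 389)
67^8 = (67^4)^2 ≡ 143^2 = 20449 ≡ 221 (mod 389)
67^16 = (67^8)^2 ≡ 221^2 = 48841 ≡ 216 (mod 389)
67^18 = 67^16 · 67^2 ≡ 216 · 210 ≡ 236 (mod 389).

236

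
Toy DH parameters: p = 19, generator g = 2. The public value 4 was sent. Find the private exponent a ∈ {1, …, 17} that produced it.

Try successive powers of 2 modulo 19:
2^1 ≡ 2
2^2 ≡ 4
Found: a = 2.

2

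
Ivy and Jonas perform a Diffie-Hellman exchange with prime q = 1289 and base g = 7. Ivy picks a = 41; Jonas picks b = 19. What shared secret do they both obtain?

1243

Ivy sends A = g^a mod q = 7^41 mod 1289.
7^1 ≡ 7 (mod 1289)
7^2 = (7^1)^2 ≡ 7^2 = 49 ≡ 49 (mod 1289)
7^4 = (7^2)^2 ≡ 49^2 = 2401 ≡ 1112 (mod 1289)
7^8 = (7^4)^2 ≡ 1112^2 = 1236544 ≡ 393 (mod 1289)
7^16 = (7^8)^2 ≡ 393^2 = 154449 ≡ 1058 (mod 1289)
7^32 = (7^16)^2 ≡ 1058^2 = 1119364 ≡ 512 (mod 1289)
7^41 = 7^32 · 7^8 · 7^1 ≡ 512 · 393 · 7 ≡ 924 (mod 1289).
So A = 924. Jonas then computes K = A^b mod q = 924^19 mod 1289.
924^1 ≡ 924 (mod 1289)
924^2 = (924^1)^2 ≡ 924^2 = 853776 ≡ 458 (mod 1289)
924^4 = (924^2)^2 ≡ 458^2 = 209764 ≡ 946 (mod 1289)
924^8 = (924^4)^2 ≡ 946^2 = 894916 ≡ 350 (mod 1289)
924^16 = (924^8)^2 ≡ 350^2 = 122500 ≡ 45 (mod 1289)
924^19 = 924^16 · 924^2 · 924^1 ≡ 45 · 458 · 924 ≡ 1243 (mod 1289).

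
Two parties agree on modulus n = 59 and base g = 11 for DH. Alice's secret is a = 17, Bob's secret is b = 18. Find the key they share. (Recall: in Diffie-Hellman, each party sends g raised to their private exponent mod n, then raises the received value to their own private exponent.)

Bob sends B = g^b mod n = 11^18 mod 59.
11^1 ≡ 11 (mod 59)
11^2 = (11^1)^2 ≡ 11^2 = 121 ≡ 3 (mod 59)
11^4 = (11^2)^2 ≡ 3^2 = 9 ≡ 9 (mod 59)
11^8 = (11^4)^2 ≡ 9^2 = 81 ≡ 22 (mod 59)
11^16 = (11^8)^2 ≡ 22^2 = 484 ≡ 12 (mod 59)
11^18 = 11^16 · 11^2 ≡ 12 · 3 ≡ 36 (mod 59).
So B = 36. Alice then computes K = B^a mod n = 36^17 mod 59.
36^1 ≡ 36 (mod 59)
36^2 = (36^1)^2 ≡ 36^2 = 1296 ≡ 57 (mod 59)
36^4 = (36^2)^2 ≡ 57^2 = 3249 ≡ 4 (mod 59)
36^8 = (36^4)^2 ≡ 4^2 = 16 ≡ 16 (mod 59)
36^16 = (36^8)^2 ≡ 16^2 = 256 ≡ 20 (mod 59)
36^17 = 36^16 · 36^1 ≡ 20 · 36 ≡ 12 (mod 59).

12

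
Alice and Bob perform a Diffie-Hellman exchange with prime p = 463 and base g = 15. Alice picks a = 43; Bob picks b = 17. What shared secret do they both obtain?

55

Alice sends A = g^a mod p = 15^43 mod 463.
15^1 ≡ 15 (mod 463)
15^2 = (15^1)^2 ≡ 15^2 = 225 ≡ 225 (mod 463)
15^4 = (15^2)^2 ≡ 225^2 = 50625 ≡ 158 (mod 463)
15^8 = (15^4)^2 ≡ 158^2 = 24964 ≡ 425 (mod 463)
15^16 = (15^8)^2 ≡ 425^2 = 180625 ≡ 55 (mod 463)
15^32 = (15^16)^2 ≡ 55^2 = 3025 ≡ 247 (mod 463)
15^43 = 15^32 · 15^8 · 15^2 · 15^1 ≡ 247 · 425 · 225 · 15 ≡ 247 (mod 463).
So A = 247. Bob then computes K = A^b mod p = 247^17 mod 463.
247^1 ≡ 247 (mod 463)
247^2 = (247^1)^2 ≡ 247^2 = 61009 ≡ 356 (mod 463)
247^4 = (247^2)^2 ≡ 356^2 = 126736 ≡ 337 (mod 463)
247^8 = (247^4)^2 ≡ 337^2 = 113569 ≡ 134 (mod 463)
247^16 = (247^8)^2 ≡ 134^2 = 17956 ≡ 362 (mod 463)
247^17 = 247^16 · 247^1 ≡ 362 · 247 ≡ 55 (mod 463).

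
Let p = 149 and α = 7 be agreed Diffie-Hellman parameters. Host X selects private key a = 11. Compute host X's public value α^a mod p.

42

Public value = 7^11 mod 149.
7^1 ≡ 7 (mod 149)
7^2 = (7^1)^2 ≡ 7^2 = 49 ≡ 49 (mod 149)
7^4 = (7^2)^2 ≡ 49^2 = 2401 ≡ 17 (mod 149)
7^8 = (7^4)^2 ≡ 17^2 = 289 ≡ 140 (mod 149)
7^11 = 7^8 · 7^2 · 7^1 ≡ 140 · 49 · 7 ≡ 42 (mod 149).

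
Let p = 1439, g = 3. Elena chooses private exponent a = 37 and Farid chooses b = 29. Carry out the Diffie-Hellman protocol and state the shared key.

650

Elena sends A = g^a mod p = 3^37 mod 1439.
3^1 ≡ 3 (mod 1439)
3^2 = (3^1)^2 ≡ 3^2 = 9 ≡ 9 (mod 1439)
3^4 = (3^2)^2 ≡ 9^2 = 81 ≡ 81 (mod 1439)
3^8 = (3^4)^2 ≡ 81^2 = 6561 ≡ 805 (mod 1439)
3^16 = (3^8)^2 ≡ 805^2 = 648025 ≡ 475 (mod 1439)
3^32 = (3^16)^2 ≡ 475^2 = 225625 ≡ 1141 (mod 1439)
3^37 = 3^32 · 3^4 · 3^1 ≡ 1141 · 81 · 3 ≡ 975 (mod 1439).
So A = 975. Farid then computes K = A^b mod p = 975^29 mod 1439.
975^1 ≡ 975 (mod 1439)
975^2 = (975^1)^2 ≡ 975^2 = 950625 ≡ 885 (mod 1439)
975^4 = (975^2)^2 ≡ 885^2 = 783225 ≡ 409 (mod 1439)
975^8 = (975^4)^2 ≡ 409^2 = 167281 ≡ 357 (mod 1439)
975^16 = (975^8)^2 ≡ 357^2 = 127449 ≡ 817 (mod 1439)
975^29 = 975^16 · 975^8 · 975^4 · 975^1 ≡ 817 · 357 · 409 · 975 ≡ 650 (mod 1439).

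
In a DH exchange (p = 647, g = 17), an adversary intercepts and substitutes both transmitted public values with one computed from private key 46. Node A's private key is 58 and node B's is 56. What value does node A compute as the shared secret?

527

Node A receives an adversary's public value M = 17^46 mod 647 instead of the honest one.
17^1 ≡ 17 (mod 647)
17^2 = (17^1)^2 ≡ 17^2 = 289 ≡ 289 (mod 647)
17^4 = (17^2)^2 ≡ 289^2 = 83521 ≡ 58 (mod 647)
17^8 = (17^4)^2 ≡ 58^2 = 3364 ≡ 129 (mod 647)
17^16 = (17^8)^2 ≡ 129^2 = 16641 ≡ 466 (mod 647)
17^32 = (17^16)^2 ≡ 466^2 = 217156 ≡ 411 (mod 647)
17^46 = 17^32 · 17^8 · 17^4 · 17^2 ≡ 411 · 129 · 58 · 289 ≡ 159 (mod 647).
So M = 159. Node A computes K = M^58 mod 647.
159^1 ≡ 159 (mod 647)
159^2 = (159^1)^2 ≡ 159^2 = 25281 ≡ 48 (mod 647)
159^4 = (159^2)^2 ≡ 48^2 = 2304 ≡ 363 (mod 647)
159^8 = (159^4)^2 ≡ 363^2 = 131769 ≡ 428 (mod 647)
159^16 = (159^8)^2 ≡ 428^2 = 183184 ≡ 83 (mod 647)
159^32 = (159^16)^2 ≡ 83^2 = 6889 ≡ 419 (mod 647)
159^58 = 159^32 · 159^16 · 159^8 · 159^2 ≡ 419 · 83 · 428 · 48 ≡ 527 (mod 647).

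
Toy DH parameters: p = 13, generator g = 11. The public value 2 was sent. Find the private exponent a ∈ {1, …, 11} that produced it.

7

Try successive powers of 11 modulo 13:
11^1 ≡ 11
11^2 ≡ 4
11^3 ≡ 5
11^4 ≡ 3
11^5 ≡ 7
11^6 ≡ 12
11^7 ≡ 2
Found: a = 7.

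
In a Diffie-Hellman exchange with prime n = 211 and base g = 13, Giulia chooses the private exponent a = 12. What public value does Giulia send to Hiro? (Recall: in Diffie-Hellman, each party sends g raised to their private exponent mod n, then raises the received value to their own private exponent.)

96

Public value = 13^12 mod 211.
13^1 ≡ 13 (mod 211)
13^2 = (13^1)^2 ≡ 13^2 = 169 ≡ 169 (mod 211)
13^4 = (13^2)^2 ≡ 169^2 = 28561 ≡ 76 (mod 211)
13^8 = (13^4)^2 ≡ 76^2 = 5776 ≡ 79 (mod 211)
13^12 = 13^8 · 13^4 ≡ 79 · 76 ≡ 96 (mod 211).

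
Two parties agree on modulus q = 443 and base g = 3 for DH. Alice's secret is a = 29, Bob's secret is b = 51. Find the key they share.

35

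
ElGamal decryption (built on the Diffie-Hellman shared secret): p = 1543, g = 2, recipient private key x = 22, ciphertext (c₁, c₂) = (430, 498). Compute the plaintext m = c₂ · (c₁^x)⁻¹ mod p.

36

Shared mask s = c₁^x mod p = 430^22 mod 1543.
430^1 ≡ 430 (mod 1543)
430^2 = (430^1)^2 ≡ 430^2 = 184900 ≡ 1283 (mod 1543)
430^4 = (430^2)^2 ≡ 1283^2 = 1646089 ≡ 1251 (mod 1543)
430^8 = (430^4)^2 ≡ 1251^2 = 1565001 ≡ 399 (mod 1543)
430^16 = (430^8)^2 ≡ 399^2 = 159201 ≡ 272 (mod 1543)
430^22 = 430^16 · 430^4 · 430^2 ≡ 272 · 1251 · 1283 ≡ 271 (mod 1543).
So s = 271; s⁻¹ ≡ 911 (mod 1543).
m = c₂ · s⁻¹ mod 1543 = 498 · 911 mod 1543 = 36.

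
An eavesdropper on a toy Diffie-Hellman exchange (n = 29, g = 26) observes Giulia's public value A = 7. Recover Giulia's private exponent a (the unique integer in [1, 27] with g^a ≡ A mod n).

Try successive powers of 26 modulo 29:
26^1 ≡ 26
26^2 ≡ 9
26^3 ≡ 2
26^4 ≡ 23
26^5 ≡ 18
26^6 ≡ 4
26^7 ≡ 17
26^8 ≡ 7
Found: a = 8.

8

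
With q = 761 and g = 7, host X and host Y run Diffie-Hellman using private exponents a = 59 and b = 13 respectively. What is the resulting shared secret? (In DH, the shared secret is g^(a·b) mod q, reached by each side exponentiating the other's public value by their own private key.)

Host X sends A = g^a mod q = 7^59 mod 761.
7^1 ≡ 7 (mod 761)
7^2 = (7^1)^2 ≡ 7^2 = 49 ≡ 49 (mod 761)
7^4 = (7^2)^2 ≡ 49^2 = 2401 ≡ 118 (mod 761)
7^8 = (7^4)^2 ≡ 118^2 = 13924 ≡ 226 (mod 761)
7^16 = (7^8)^2 ≡ 226^2 = 51076 ≡ 89 (mod 761)
7^32 = (7^16)^2 ≡ 89^2 = 7921 ≡ 311 (mod 761)
7^59 = 7^32 · 7^16 · 7^8 · 7^2 · 7^1 ≡ 311 · 89 · 226 · 49 · 7 ≡ 247 (mod 761).
So A = 247. Host Y then computes K = A^b mod q = 247^13 mod 761.
247^1 ≡ 247 (mod 761)
247^2 = (247^1)^2 ≡ 247^2 = 61009 ≡ 129 (mod 761)
247^4 = (247^2)^2 ≡ 129^2 = 16641 ≡ 660 (mod 761)
247^8 = (247^4)^2 ≡ 660^2 = 435600 ≡ 308 (mod 761)
247^13 = 247^8 · 247^4 · 247^1 ≡ 308 · 660 · 247 ≡ 141 (mod 761).

141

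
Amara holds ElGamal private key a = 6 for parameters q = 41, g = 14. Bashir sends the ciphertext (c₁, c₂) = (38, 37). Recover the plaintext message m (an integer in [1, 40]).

5

Shared mask s = c₁^a mod q = 38^6 mod 41.
38^1 ≡ 38 (mod 41)
38^2 = (38^1)^2 ≡ 38^2 = 1444 ≡ 9 (mod 41)
38^4 = (38^2)^2 ≡ 9^2 = 81 ≡ 40 (mod 41)
38^6 = 38^4 · 38^2 ≡ 40 · 9 ≡ 32 (mod 41).
So s = 32; s⁻¹ ≡ 9 (mod 41).
m = c₂ · s⁻¹ mod 41 = 37 · 9 mod 41 = 5.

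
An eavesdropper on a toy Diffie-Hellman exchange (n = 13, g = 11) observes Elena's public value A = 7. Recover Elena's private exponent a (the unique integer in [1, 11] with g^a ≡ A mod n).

Try successive powers of 11 modulo 13:
11^1 ≡ 11
11^2 ≡ 4
11^3 ≡ 5
11^4 ≡ 3
11^5 ≡ 7
Found: a = 5.

5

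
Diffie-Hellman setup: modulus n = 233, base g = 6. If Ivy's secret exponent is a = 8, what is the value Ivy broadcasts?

Public value = 6^8 (mod 233).
6^1 ≡ 6 (mod 233)
6^2 = (6^1)^2 ≡ 6^2 = 36 ≡ 36 (mod 233)
6^4 = (6^2)^2 ≡ 36^2 = 1296 ≡ 131 (mod 233)
6^8 = (6^4)^2 ≡ 131^2 = 17161 ≡ 152 (mod 233)

152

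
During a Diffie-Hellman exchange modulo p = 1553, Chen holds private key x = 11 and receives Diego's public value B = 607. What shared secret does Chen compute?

556

Shared key K = 607^11 mod 1553.
607^1 ≡ 607 (mod 1553)
607^2 = (607^1)^2 ≡ 607^2 = 368449 ≡ 388 (mod 1553)
607^4 = (607^2)^2 ≡ 388^2 = 150544 ≡ 1456 (mod 1553)
607^8 = (607^4)^2 ≡ 1456^2 = 2119936 ≡ 91 (mod 1553)
607^11 = 607^8 · 607^2 · 607^1 ≡ 91 · 388 · 607 ≡ 556 (mod 1553).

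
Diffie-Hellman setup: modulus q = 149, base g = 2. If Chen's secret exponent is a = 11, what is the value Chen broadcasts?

111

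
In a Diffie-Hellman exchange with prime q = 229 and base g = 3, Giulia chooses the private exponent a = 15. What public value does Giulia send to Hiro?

225

Public value = 3^15 mod 229.
3^1 ≡ 3 (mod 229)
3^2 = (3^1)^2 ≡ 3^2 = 9 ≡ 9 (mod 229)
3^4 = (3^2)^2 ≡ 9^2 = 81 ≡ 81 (mod 229)
3^8 = (3^4)^2 ≡ 81^2 = 6561 ≡ 149 (mod 229)
3^15 = 3^8 · 3^4 · 3^2 · 3^1 ≡ 149 · 81 · 9 · 3 ≡ 225 (mod 229).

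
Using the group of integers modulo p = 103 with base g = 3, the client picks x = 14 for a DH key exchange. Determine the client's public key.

61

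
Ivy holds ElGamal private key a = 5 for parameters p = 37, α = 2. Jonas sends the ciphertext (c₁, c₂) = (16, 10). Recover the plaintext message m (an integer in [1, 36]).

16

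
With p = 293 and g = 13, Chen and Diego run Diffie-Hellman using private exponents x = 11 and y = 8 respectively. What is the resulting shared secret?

279

Diego sends B = g^y mod p = 13^8 mod 293.
13^1 ≡ 13 (mod 293)
13^2 = (13^1)^2 ≡ 13^2 = 169 ≡ 169 (mod 293)
13^4 = (13^2)^2 ≡ 169^2 = 28561 ≡ 140 (mod 293)
13^8 = (13^4)^2 ≡ 140^2 = 19600 ≡ 262 (mod 293)
So B = 262. Chen then computes K = B^x mod p = 262^11 mod 293.
262^1 ≡ 262 (mod 293)
262^2 = (262^1)^2 ≡ 262^2 = 68644 ≡ 82 (mod 293)
262^4 = (262^2)^2 ≡ 82^2 = 6724 ≡ 278 (mod 293)
262^8 = (262^4)^2 ≡ 278^2 = 77284 ≡ 225 (mod 293)
262^11 = 262^8 · 262^2 · 262^1 ≡ 225 · 82 · 262 ≡ 279 (mod 293).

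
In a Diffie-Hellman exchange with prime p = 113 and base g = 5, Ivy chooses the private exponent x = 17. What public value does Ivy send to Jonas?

Public value = 5^17 mod 113.
5^1 ≡ 5 (mod 113)
5^2 = (5^1)^2 ≡ 5^2 = 25 ≡ 25 (mod 113)
5^4 = (5^2)^2 ≡ 25^2 = 625 ≡ 60 (mod 113)
5^8 = (5^4)^2 ≡ 60^2 = 3600 ≡ 97 (mod 113)
5^16 = (5^8)^2 ≡ 97^2 = 9409 ≡ 30 (mod 113)
5^17 = 5^16 · 5^1 ≡ 30 · 5 ≡ 37 (mod 113).

37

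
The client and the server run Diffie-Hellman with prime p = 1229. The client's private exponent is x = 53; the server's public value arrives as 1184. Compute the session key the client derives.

Shared key K = 1184^53 mod 1229.
1184^1 ≡ 1184 (mod 1229)
1184^2 = (1184^1)^2 ≡ 1184^2 = 1401856 ≡ 796 (mod 1229)
1184^4 = (1184^2)^2 ≡ 796^2 = 633616 ≡ 681 (mod 1229)
1184^8 = (1184^4)^2 ≡ 681^2 = 463761 ≡ 428 (mod 1229)
1184^16 = (1184^8)^2 ≡ 428^2 = 183184 ≡ 63 (mod 1229)
1184^32 = (1184^16)^2 ≡ 63^2 = 3969 ≡ 282 (mod 1229)
1184^53 = 1184^32 · 1184^16 · 1184^4 · 1184^1 ≡ 282 · 63 · 681 · 1184 ≡ 556 (mod 1229).

556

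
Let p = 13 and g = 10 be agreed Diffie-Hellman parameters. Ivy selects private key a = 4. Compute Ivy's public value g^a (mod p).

3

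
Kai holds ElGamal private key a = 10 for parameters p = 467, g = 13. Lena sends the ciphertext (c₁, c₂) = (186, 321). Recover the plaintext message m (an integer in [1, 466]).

Shared mask s = c₁^a mod p = 186^10 mod 467.
186^1 ≡ 186 (mod 467)
186^2 = (186^1)^2 ≡ 186^2 = 34596 ≡ 38 (mod 467)
186^4 = (186^2)^2 ≡ 38^2 = 1444 ≡ 43 (mod 467)
186^8 = (186^4)^2 ≡ 43^2 = 1849 ≡ 448 (mod 467)
186^10 = 186^8 · 186^2 ≡ 448 · 38 ≡ 212 (mod 467).
So s = 212; s⁻¹ ≡ 152 (mod 467).
m = c₂ · s⁻¹ mod 467 = 321 · 152 mod 467 = 224.

224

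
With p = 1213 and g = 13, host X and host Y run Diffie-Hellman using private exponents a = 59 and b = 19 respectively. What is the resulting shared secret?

Host Y sends B = g^b mod p = 13^19 mod 1213.
13^1 ≡ 13 (mod 1213)
13^2 = (13^1)^2 ≡ 13^2 = 169 ≡ 169 (mod 1213)
13^4 = (13^2)^2 ≡ 169^2 = 28561 ≡ 662 (mod 1213)
13^8 = (13^4)^2 ≡ 662^2 = 438244 ≡ 351 (mod 1213)
13^16 = (13^8)^2 ≡ 351^2 = 123201 ≡ 688 (mod 1213)
13^19 = 13^16 · 13^2 · 13^1 ≡ 688 · 169 · 13 ≡ 138 (mod 1213).
So B = 138. Host X then computes K = B^a mod p = 138^59 mod 1213.
138^1 ≡ 138 (mod 1213)
138^2 = (138^1)^2 ≡ 138^2 = 19044 ≡ 849 (mod 1213)
138^4 = (138^2)^2 ≡ 849^2 = 720801 ≡ 279 (mod 1213)
138^8 = (138^4)^2 ≡ 279^2 = 77841 ≡ 209 (mod 1213)
138^16 = (138^8)^2 ≡ 209^2 = 43681 ≡ 13 (mod 1213)
138^32 = (138^16)^2 ≡ 13^2 = 169 ≡ 169 (mod 1213)
138^59 = 138^32 · 138^16 · 138^8 · 138^2 · 138^1 ≡ 169 · 13 · 209 · 849 · 138 ≡ 1095 (mod 1213).

1095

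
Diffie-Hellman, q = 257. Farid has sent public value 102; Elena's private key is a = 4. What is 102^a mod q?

213

Shared key K = 102^4 mod 257.
102^1 ≡ 102 (mod 257)
102^2 = (102^1)^2 ≡ 102^2 = 10404 ≡ 124 (mod 257)
102^4 = (102^2)^2 ≡ 124^2 = 15376 ≡ 213 (mod 257)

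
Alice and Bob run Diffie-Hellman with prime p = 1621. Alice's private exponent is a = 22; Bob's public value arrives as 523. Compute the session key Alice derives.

94

Shared key K = 523^22 mod 1621.
523^1 ≡ 523 (mod 1621)
523^2 = (523^1)^2 ≡ 523^2 = 273529 ≡ 1201 (mod 1621)
523^4 = (523^2)^2 ≡ 1201^2 = 1442401 ≡ 1332 (mod 1621)
523^8 = (523^4)^2 ≡ 1332^2 = 1774224 ≡ 850 (mod 1621)
523^16 = (523^8)^2 ≡ 850^2 = 722500 ≡ 1155 (mod 1621)
523^22 = 523^16 · 523^4 · 523^2 ≡ 1155 · 1332 · 1201 ≡ 94 (mod 1621).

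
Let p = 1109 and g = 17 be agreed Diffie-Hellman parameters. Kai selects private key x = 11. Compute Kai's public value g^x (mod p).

1013

Public value = 17^11 (mod 1109).
17^1 ≡ 17 (mod 1109)
17^2 = (17^1)^2 ≡ 17^2 = 289 ≡ 289 (mod 1109)
17^4 = (17^2)^2 ≡ 289^2 = 83521 ≡ 346 (mod 1109)
17^8 = (17^4)^2 ≡ 346^2 = 119716 ≡ 1053 (mod 1109)
17^11 = 17^8 · 17^2 · 17^1 ≡ 1053 · 289 · 17 ≡ 1013 (mod 1109).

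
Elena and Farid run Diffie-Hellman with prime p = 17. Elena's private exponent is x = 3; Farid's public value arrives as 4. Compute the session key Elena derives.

Shared key K = 4^3 mod 17.
4^1 ≡ 4 (mod 17)
4^2 = (4^1)^2 ≡ 4^2 = 16 ≡ 16 (mod 17)
4^3 = 4^2 · 4^1 ≡ 16 · 4 ≡ 13 (mod 17).

13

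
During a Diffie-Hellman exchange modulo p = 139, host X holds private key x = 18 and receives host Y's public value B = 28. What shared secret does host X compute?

34

Shared key K = 28^18 mod 139.
28^1 ≡ 28 (mod 139)
28^2 = (28^1)^2 ≡ 28^2 = 784 ≡ 89 (mod 139)
28^4 = (28^2)^2 ≡ 89^2 = 7921 ≡ 137 (mod 139)
28^8 = (28^4)^2 ≡ 137^2 = 18769 ≡ 4 (mod 139)
28^16 = (28^8)^2 ≡ 4^2 = 16 ≡ 16 (mod 139)
28^18 = 28^16 · 28^2 ≡ 16 · 89 ≡ 34 (mod 139).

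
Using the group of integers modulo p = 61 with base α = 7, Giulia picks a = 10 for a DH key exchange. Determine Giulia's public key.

48

Public value = 7^10 mod 61.
7^1 ≡ 7 (mod 61)
7^2 = (7^1)^2 ≡ 7^2 = 49 ≡ 49 (mod 61)
7^4 = (7^2)^2 ≡ 49^2 = 2401 ≡ 22 (mod 61)
7^8 = (7^4)^2 ≡ 22^2 = 484 ≡ 57 (mod 61)
7^10 = 7^8 · 7^2 ≡ 57 · 49 ≡ 48 (mod 61).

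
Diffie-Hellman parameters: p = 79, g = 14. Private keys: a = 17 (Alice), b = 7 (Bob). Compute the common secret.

Bob sends B = g^b mod p = 14^7 mod 79.
14^1 ≡ 14 (mod 79)
14^2 = (14^1)^2 ≡ 14^2 = 196 ≡ 38 (mod 79)
14^4 = (14^2)^2 ≡ 38^2 = 1444 ≡ 22 (mod 79)
14^7 = 14^4 · 14^2 · 14^1 ≡ 22 · 38 · 14 ≡ 12 (mod 79).
So B = 12. Alice then computes K = B^a mod p = 12^17 mod 79.
12^1 ≡ 12 (mod 79)
12^2 = (12^1)^2 ≡ 12^2 = 144 ≡ 65 (mod 79)
12^4 = (12^2)^2 ≡ 65^2 = 4225 ≡ 38 (mod 79)
12^8 = (12^4)^2 ≡ 38^2 = 1444 ≡ 22 (mod 79)
12^16 = (12^8)^2 ≡ 22^2 = 484 ≡ 10 (mod 79)
12^17 = 12^16 · 12^1 ≡ 10 · 12 ≡ 41 (mod 79).

41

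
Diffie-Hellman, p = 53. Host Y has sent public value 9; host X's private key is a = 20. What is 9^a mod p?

Shared key K = 9^20 mod 53.
9^1 ≡ 9 (mod 53)
9^2 = (9^1)^2 ≡ 9^2 = 81 ≡ 28 (mod 53)
9^4 = (9^2)^2 ≡ 28^2 = 784 ≡ 42 (mod 53)
9^8 = (9^4)^2 ≡ 42^2 = 1764 ≡ 15 (mod 53)
9^16 = (9^8)^2 ≡ 15^2 = 225 ≡ 13 (mod 53)
9^20 = 9^16 · 9^4 ≡ 13 · 42 ≡ 16 (mod 53).

16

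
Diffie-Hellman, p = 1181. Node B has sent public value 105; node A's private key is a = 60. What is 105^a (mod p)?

238

Shared key K = 105^60 mod 1181.
105^1 ≡ 105 (mod 1181)
105^2 = (105^1)^2 ≡ 105^2 = 11025 ≡ 396 (mod 1181)
105^4 = (105^2)^2 ≡ 396^2 = 156816 ≡ 924 (mod 1181)
105^8 = (105^4)^2 ≡ 924^2 = 853776 ≡ 1094 (mod 1181)
105^16 = (105^8)^2 ≡ 1094^2 = 1196836 ≡ 483 (mod 1181)
105^32 = (105^16)^2 ≡ 483^2 = 233289 ≡ 632 (mod 1181)
105^60 = 105^32 · 105^16 · 105^8 · 105^4 ≡ 632 · 483 · 1094 · 924 ≡ 238 (mod 1181).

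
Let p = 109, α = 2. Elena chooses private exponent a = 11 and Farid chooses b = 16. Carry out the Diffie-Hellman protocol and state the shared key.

75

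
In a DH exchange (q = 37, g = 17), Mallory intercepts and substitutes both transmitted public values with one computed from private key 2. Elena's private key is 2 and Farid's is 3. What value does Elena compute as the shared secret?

12

Elena receives Mallory's public value M = 17^2 mod 37 instead of the honest one.
17^1 ≡ 17 (mod 37)
17^2 = (17^1)^2 ≡ 17^2 = 289 ≡ 30 (mod 37)
So M = 30. Elena computes K = M^2 mod 37.
30^1 ≡ 30 (mod 37)
30^2 = (30^1)^2 ≡ 30^2 = 900 ≡ 12 (mod 37)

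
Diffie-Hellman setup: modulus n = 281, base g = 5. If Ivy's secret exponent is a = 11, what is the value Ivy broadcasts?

Public value = 5^11 mod 281.
5^1 ≡ 5 (mod 281)
5^2 = (5^1)^2 ≡ 5^2 = 25 ≡ 25 (mod 281)
5^4 = (5^2)^2 ≡ 25^2 = 625 ≡ 63 (mod 281)
5^8 = (5^4)^2 ≡ 63^2 = 3969 ≡ 35 (mod 281)
5^11 = 5^8 · 5^2 · 5^1 ≡ 35 · 25 · 5 ≡ 160 (mod 281).

160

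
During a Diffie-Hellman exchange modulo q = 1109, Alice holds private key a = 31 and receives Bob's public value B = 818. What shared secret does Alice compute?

53

Shared key K = 818^31 mod 1109.
818^1 ≡ 818 (mod 1109)
818^2 = (818^1)^2 ≡ 818^2 = 669124 ≡ 397 (mod 1109)
818^4 = (818^2)^2 ≡ 397^2 = 157609 ≡ 131 (mod 1109)
818^8 = (818^4)^2 ≡ 131^2 = 17161 ≡ 526 (mod 1109)
818^16 = (818^8)^2 ≡ 526^2 = 276676 ≡ 535 (mod 1109)
818^31 = 818^16 · 818^8 · 818^4 · 818^2 · 818^1 ≡ 535 · 526 · 131 · 397 · 818 ≡ 53 (mod 1109).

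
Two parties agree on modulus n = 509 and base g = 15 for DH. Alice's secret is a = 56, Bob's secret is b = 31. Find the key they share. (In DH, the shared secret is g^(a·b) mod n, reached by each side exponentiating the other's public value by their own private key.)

Alice sends A = g^a mod n = 15^56 mod 509.
15^1 ≡ 15 (mod 509)
15^2 = (15^1)^2 ≡ 15^2 = 225 ≡ 225 (mod 509)
15^4 = (15^2)^2 ≡ 225^2 = 50625 ≡ 234 (mod 509)
15^8 = (15^4)^2 ≡ 234^2 = 54756 ≡ 293 (mod 509)
15^16 = (15^8)^2 ≡ 293^2 = 85849 ≡ 337 (mod 509)
15^32 = (15^16)^2 ≡ 337^2 = 113569 ≡ 62 (mod 509)
15^56 = 15^32 · 15^16 · 15^8 ≡ 62 · 337 · 293 ≡ 199 (mod 509).
So A = 199. Bob then computes K = A^b mod n = 199^31 mod 509.
199^1 ≡ 199 (mod 509)
199^2 = (199^1)^2 ≡ 199^2 = 39601 ≡ 408 (mod 509)
199^4 = (199^2)^2 ≡ 408^2 = 166464 ≡ 21 (mod 509)
199^8 = (199^4)^2 ≡ 21^2 = 441 ≡ 441 (mod 509)
199^16 = (199^8)^2 ≡ 441^2 = 194481 ≡ 43 (mod 509)
199^31 = 199^16 · 199^8 · 199^4 · 199^2 · 199^1 ≡ 43 · 441 · 21 · 408 · 199 ≡ 439 (mod 509).

439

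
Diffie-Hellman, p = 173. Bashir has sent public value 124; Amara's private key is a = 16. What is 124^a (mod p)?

Shared key K = 124^16 mod 173.
124^1 ≡ 124 (mod 173)
124^2 = (124^1)^2 ≡ 124^2 = 15376 ≡ 152 (mod 173)
124^4 = (124^2)^2 ≡ 152^2 = 23104 ≡ 95 (mod 173)
124^8 = (124^4)^2 ≡ 95^2 = 9025 ≡ 29 (mod 173)
124^16 = (124^8)^2 ≡ 29^2 = 841 ≡ 149 (mod 173)

149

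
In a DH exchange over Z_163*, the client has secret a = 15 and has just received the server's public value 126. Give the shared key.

Shared key K = 126^15 mod 163.
126^1 ≡ 126 (mod 163)
126^2 = (126^1)^2 ≡ 126^2 = 15876 ≡ 65 (mod 163)
126^4 = (126^2)^2 ≡ 65^2 = 4225 ≡ 150 (mod 163)
126^8 = (126^4)^2 ≡ 150^2 = 22500 ≡ 6 (mod 163)
126^15 = 126^8 · 126^4 · 126^2 · 126^1 ≡ 6 · 150 · 65 · 126 ≡ 140 (mod 163).

140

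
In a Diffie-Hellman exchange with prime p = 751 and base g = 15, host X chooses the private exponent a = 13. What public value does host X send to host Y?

96

Public value = 15^13 (mod 751).
15^1 ≡ 15 (mod 751)
15^2 = (15^1)^2 ≡ 15^2 = 225 ≡ 225 (mod 751)
15^4 = (15^2)^2 ≡ 225^2 = 50625 ≡ 308 (mod 751)
15^8 = (15^4)^2 ≡ 308^2 = 94864 ≡ 238 (mod 751)
15^13 = 15^8 · 15^4 · 15^1 ≡ 238 · 308 · 15 ≡ 96 (mod 751).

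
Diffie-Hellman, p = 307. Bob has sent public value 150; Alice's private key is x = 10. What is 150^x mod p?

223

Shared key K = 150^10 mod 307.
150^1 ≡ 150 (mod 307)
150^2 = (150^1)^2 ≡ 150^2 = 22500 ≡ 89 (mod 307)
150^4 = (150^2)^2 ≡ 89^2 = 7921 ≡ 246 (mod 307)
150^8 = (150^4)^2 ≡ 246^2 = 60516 ≡ 37 (mod 307)
150^10 = 150^8 · 150^2 ≡ 37 · 89 ≡ 223 (mod 307).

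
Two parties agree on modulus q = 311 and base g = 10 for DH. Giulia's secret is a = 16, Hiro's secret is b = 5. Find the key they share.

Hiro sends B = g^b mod q = 10^5 mod 311.
10^1 ≡ 10 (mod 311)
10^2 = (10^1)^2 ≡ 10^2 = 100 ≡ 100 (mod 311)
10^4 = (10^2)^2 ≡ 100^2 = 10000 ≡ 48 (mod 311)
10^5 = 10^4 · 10^1 ≡ 48 · 10 ≡ 169 (mod 311).
So B = 169. Giulia then computes K = B^a mod q = 169^16 mod 311.
169^1 ≡ 169 (mod 311)
169^2 = (169^1)^2 ≡ 169^2 = 28561 ≡ 260 (mod 311)
169^4 = (169^2)^2 ≡ 260^2 = 67600 ≡ 113 (mod 311)
169^8 = (169^4)^2 ≡ 113^2 = 12769 ≡ 18 (mod 311)
169^16 = (169^8)^2 ≡ 18^2 = 324 ≡ 13 (mod 311)

13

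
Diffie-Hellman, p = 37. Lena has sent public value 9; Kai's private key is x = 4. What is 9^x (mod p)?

Shared key K = 9^4 mod 37.
9^1 ≡ 9 (mod 37)
9^2 = (9^1)^2 ≡ 9^2 = 81 ≡ 7 (mod 37)
9^4 = (9^2)^2 ≡ 7^2 = 49 ≡ 12 (mod 37)

12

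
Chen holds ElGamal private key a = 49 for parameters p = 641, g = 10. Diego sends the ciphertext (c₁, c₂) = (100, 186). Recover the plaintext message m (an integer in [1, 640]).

Shared mask s = c₁^a mod p = 100^49 mod 641.
100^1 ≡ 100 (mod 641)
100^2 = (100^1)^2 ≡ 100^2 = 10000 ≡ 385 (mod 641)
100^4 = (100^2)^2 ≡ 385^2 = 148225 ≡ 154 (mod 641)
100^8 = (100^4)^2 ≡ 154^2 = 23716 ≡ 640 (mod 641)
100^16 = (100^8)^2 ≡ 640^2 = 409600 ≡ 1 (mod 641)
100^32 = (100^16)^2 ≡ 1^2 = 1 ≡ 1 (mod 641)
100^49 = 100^32 · 100^16 · 100^1 ≡ 1 · 1 · 100 ≡ 100 (mod 641).
So s = 100; s⁻¹ ≡ 250 (mod 641).
m = c₂ · s⁻¹ mod 641 = 186 · 250 mod 641 = 348.

348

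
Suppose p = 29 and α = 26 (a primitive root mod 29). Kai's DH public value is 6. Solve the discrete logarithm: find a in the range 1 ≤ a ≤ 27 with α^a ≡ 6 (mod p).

18

Try successive powers of 26 modulo 29:
26^1 ≡ 26
26^2 ≡ 9
26^3 ≡ 2
26^4 ≡ 23
26^5 ≡ 18
26^6 ≡ 4
26^7 ≡ 17
26^8 ≡ 7
26^9 ≡ 8
26^10 ≡ 5
26^11 ≡ 14
26^12 ≡ 16
26^13 ≡ 10
26^14 ≡ 28
26^15 ≡ 3
26^16 ≡ 20
26^17 ≡ 27
26^18 ≡ 6
Found: a = 18.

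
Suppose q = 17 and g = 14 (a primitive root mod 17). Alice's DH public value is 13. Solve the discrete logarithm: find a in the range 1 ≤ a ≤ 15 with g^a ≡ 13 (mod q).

4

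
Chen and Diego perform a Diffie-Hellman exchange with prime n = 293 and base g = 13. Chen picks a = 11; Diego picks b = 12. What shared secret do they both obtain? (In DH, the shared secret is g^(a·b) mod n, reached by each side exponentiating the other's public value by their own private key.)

123

Chen sends A = g^a mod n = 13^11 mod 293.
13^1 ≡ 13 (mod 293)
13^2 = (13^1)^2 ≡ 13^2 = 169 ≡ 169 (mod 293)
13^4 = (13^2)^2 ≡ 169^2 = 28561 ≡ 140 (mod 293)
13^8 = (13^4)^2 ≡ 140^2 = 19600 ≡ 262 (mod 293)
13^11 = 13^8 · 13^2 · 13^1 ≡ 262 · 169 · 13 ≡ 162 (mod 293).
So A = 162. Diego then computes K = A^b mod n = 162^12 mod 293.
162^1 ≡ 162 (mod 293)
162^2 = (162^1)^2 ≡ 162^2 = 26244 ≡ 167 (mod 293)
162^4 = (162^2)^2 ≡ 167^2 = 27889 ≡ 54 (mod 293)
162^8 = (162^4)^2 ≡ 54^2 = 2916 ≡ 279 (mod 293)
162^12 = 162^8 · 162^4 ≡ 279 · 54 ≡ 123 (mod 293).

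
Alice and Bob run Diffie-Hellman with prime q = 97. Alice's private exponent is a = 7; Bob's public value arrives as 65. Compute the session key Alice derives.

Shared key K = 65^7 mod 97.
65^1 ≡ 65 (mod 97)
65^2 = (65^1)^2 ≡ 65^2 = 4225 ≡ 54 (mod 97)
65^4 = (65^2)^2 ≡ 54^2 = 2916 ≡ 6 (mod 97)
65^7 = 65^4 · 65^2 · 65^1 ≡ 6 · 54 · 65 ≡ 11 (mod 97).

11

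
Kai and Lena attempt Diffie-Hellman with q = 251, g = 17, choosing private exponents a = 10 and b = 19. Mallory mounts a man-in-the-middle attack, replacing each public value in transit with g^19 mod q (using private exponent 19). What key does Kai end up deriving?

204

Kai receives Mallory's public value M = 17^19 mod 251 instead of the honest one.
17^1 ≡ 17 (mod 251)
17^2 = (17^1)^2 ≡ 17^2 = 289 ≡ 38 (mod 251)
17^4 = (17^2)^2 ≡ 38^2 = 1444 ≡ 189 (mod 251)
17^8 = (17^4)^2 ≡ 189^2 = 35721 ≡ 79 (mod 251)
17^16 = (17^8)^2 ≡ 79^2 = 6241 ≡ 217 (mod 251)
17^19 = 17^16 · 17^2 · 17^1 ≡ 217 · 38 · 17 ≡ 124 (mod 251).
So M = 124. Kai computes K = M^10 mod 251.
124^1 ≡ 124 (mod 251)
124^2 = (124^1)^2 ≡ 124^2 = 15376 ≡ 65 (mod 251)
124^4 = (124^2)^2 ≡ 65^2 = 4225 ≡ 209 (mod 251)
124^8 = (124^4)^2 ≡ 209^2 = 43681 ≡ 7 (mod 251)
124^10 = 124^8 · 124^2 ≡ 7 · 65 ≡ 204 (mod 251).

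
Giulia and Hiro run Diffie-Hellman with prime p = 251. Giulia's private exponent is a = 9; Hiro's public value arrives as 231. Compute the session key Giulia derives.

138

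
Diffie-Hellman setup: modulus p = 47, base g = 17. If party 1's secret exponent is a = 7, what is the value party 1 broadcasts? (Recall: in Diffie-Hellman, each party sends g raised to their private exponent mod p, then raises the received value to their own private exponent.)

Public value = 17^7 mod 47.
17^1 ≡ 17 (mod 47)
17^2 = (17^1)^2 ≡ 17^2 = 289 ≡ 7 (mod 47)
17^4 = (17^2)^2 ≡ 7^2 = 49 ≡ 2 (mod 47)
17^7 = 17^4 · 17^2 · 17^1 ≡ 2 · 7 · 17 ≡ 3 (mod 47).

3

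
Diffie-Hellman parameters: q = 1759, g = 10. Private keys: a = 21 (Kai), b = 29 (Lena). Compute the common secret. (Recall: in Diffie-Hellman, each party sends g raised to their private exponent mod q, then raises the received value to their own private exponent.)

1348

Lena sends B = g^b mod q = 10^29 mod 1759.
10^1 ≡ 10 (mod 1759)
10^2 = (10^1)^2 ≡ 10^2 = 100 ≡ 100 (mod 1759)
10^4 = (10^2)^2 ≡ 100^2 = 10000 ≡ 1205 (mod 1759)
10^8 = (10^4)^2 ≡ 1205^2 = 1452025 ≡ 850 (mod 1759)
10^16 = (10^8)^2 ≡ 850^2 = 722500 ≡ 1310 (mod 1759)
10^29 = 10^16 · 10^8 · 10^4 · 10^1 ≡ 1310 · 850 · 1205 · 10 ≡ 133 (mod 1759).
So B = 133. Kai then computes K = B^a mod q = 133^21 mod 1759.
133^1 ≡ 133 (mod 1759)
133^2 = (133^1)^2 ≡ 133^2 = 17689 ≡ 99 (mod 1759)
133^4 = (133^2)^2 ≡ 99^2 = 9801 ≡ 1006 (mod 1759)
133^8 = (133^4)^2 ≡ 1006^2 = 1012036 ≡ 611 (mod 1759)
133^16 = (133^8)^2 ≡ 611^2 = 373321 ≡ 413 (mod 1759)
133^21 = 133^16 · 133^4 · 133^1 ≡ 413 · 1006 · 133 ≡ 1348 (mod 1759).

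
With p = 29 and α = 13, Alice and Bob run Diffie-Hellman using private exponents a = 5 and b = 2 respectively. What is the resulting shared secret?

7

Bob sends B = α^b mod p = 13^2 mod 29.
13^1 ≡ 13 (mod 29)
13^2 = (13^1)^2 ≡ 13^2 = 169 ≡ 24 (mod 29)
So B = 24. Alice then computes K = B^a mod p = 24^5 mod 29.
24^1 ≡ 24 (mod 29)
24^2 = (24^1)^2 ≡ 24^2 = 576 ≡ 25 (mod 29)
24^4 = (24^2)^2 ≡ 25^2 = 625 ≡ 16 (mod 29)
24^5 = 24^4 · 24^1 ≡ 16 · 24 ≡ 7 (mod 29).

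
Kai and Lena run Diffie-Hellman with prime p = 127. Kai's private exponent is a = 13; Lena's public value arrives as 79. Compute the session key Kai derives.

26

Shared key K = 79^13 mod 127.
79^1 ≡ 79 (mod 127)
79^2 = (79^1)^2 ≡ 79^2 = 6241 ≡ 18 (mod 127)
79^4 = (79^2)^2 ≡ 18^2 = 324 ≡ 70 (mod 127)
79^8 = (79^4)^2 ≡ 70^2 = 4900 ≡ 74 (mod 127)
79^13 = 79^8 · 79^4 · 79^1 ≡ 74 · 70 · 79 ≡ 26 (mod 127).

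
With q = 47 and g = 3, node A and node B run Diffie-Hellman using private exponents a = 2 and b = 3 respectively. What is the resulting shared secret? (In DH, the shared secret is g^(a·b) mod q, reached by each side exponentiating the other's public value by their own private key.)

Node A sends A = g^a mod q = 3^2 mod 47.
3^1 ≡ 3 (mod 47)
3^2 = (3^1)^2 ≡ 3^2 = 9 ≡ 9 (mod 47)
So A = 9. Node B then computes K = A^b mod q = 9^3 mod 47.
9^1 ≡ 9 (mod 47)
9^2 = (9^1)^2 ≡ 9^2 = 81 ≡ 34 (mod 47)
9^3 = 9^2 · 9^1 ≡ 34 · 9 ≡ 24 (mod 47).

24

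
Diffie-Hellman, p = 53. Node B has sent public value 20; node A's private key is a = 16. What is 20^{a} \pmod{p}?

16

Shared key K = 20^16 mod 53.
20^1 ≡ 20 (mod 53)
20^2 = (20^1)^2 ≡ 20^2 = 400 ≡ 29 (mod 53)
20^4 = (20^2)^2 ≡ 29^2 = 841 ≡ 46 (mod 53)
20^8 = (20^4)^2 ≡ 46^2 = 2116 ≡ 49 (mod 53)
20^16 = (20^8)^2 ≡ 49^2 = 2401 ≡ 16 (mod 53)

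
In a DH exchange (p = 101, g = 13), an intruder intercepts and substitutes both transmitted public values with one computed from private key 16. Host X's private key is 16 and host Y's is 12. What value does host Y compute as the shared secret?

24

Host Y receives an intruder's public value M = 13^16 mod 101 instead of the honest one.
13^1 ≡ 13 (mod 101)
13^2 = (13^1)^2 ≡ 13^2 = 169 ≡ 68 (mod 101)
13^4 = (13^2)^2 ≡ 68^2 = 4624 ≡ 79 (mod 101)
13^8 = (13^4)^2 ≡ 79^2 = 6241 ≡ 80 (mod 101)
13^16 = (13^8)^2 ≡ 80^2 = 6400 ≡ 37 (mod 101)
So M = 37. Host Y computes K = M^12 mod 101.
37^1 ≡ 37 (mod 101)
37^2 = (37^1)^2 ≡ 37^2 = 1369 ≡ 56 (mod 101)
37^4 = (37^2)^2 ≡ 56^2 = 3136 ≡ 5 (mod 101)
37^8 = (37^4)^2 ≡ 5^2 = 25 ≡ 25 (mod 101)
37^12 = 37^8 · 37^4 ≡ 25 · 5 ≡ 24 (mod 101).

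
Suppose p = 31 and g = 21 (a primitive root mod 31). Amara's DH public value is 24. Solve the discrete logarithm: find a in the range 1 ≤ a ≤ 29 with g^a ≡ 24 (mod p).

Try successive powers of 21 modulo 31:
21^1 ≡ 21
21^2 ≡ 7
21^3 ≡ 23
21^4 ≡ 18
21^5 ≡ 6
21^6 ≡ 2
21^7 ≡ 11
21^8 ≡ 14
21^9 ≡ 15
21^10 ≡ 5
21^11 ≡ 12
21^12 ≡ 4
21^13 ≡ 22
21^14 ≡ 28
21^15 ≡ 30
21^16 ≡ 10
21^17 ≡ 24
Found: a = 17.

17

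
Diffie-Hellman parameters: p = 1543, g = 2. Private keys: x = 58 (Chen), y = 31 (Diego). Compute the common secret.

Chen sends A = g^x mod p = 2^58 mod 1543.
2^1 ≡ 2 (mod 1543)
2^2 = (2^1)^2 ≡ 2^2 = 4 ≡ 4 (mod 1543)
2^4 = (2^2)^2 ≡ 4^2 = 16 ≡ 16 (mod 1543)
2^8 = (2^4)^2 ≡ 16^2 = 256 ≡ 256 (mod 1543)
2^16 = (2^8)^2 ≡ 256^2 = 65536 ≡ 730 (mod 1543)
2^32 = (2^16)^2 ≡ 730^2 = 532900 ≡ 565 (mod 1543)
2^58 = 2^32 · 2^16 · 2^8 · 2^2 ≡ 565 · 730 · 256 · 4 ≡ 383 (mod 1543).
So A = 383. Diego then computes K = A^y mod p = 383^31 mod 1543.
383^1 ≡ 383 (mod 1543)
383^2 = (383^1)^2 ≡ 383^2 = 146689 ≡ 104 (mod 1543)
383^4 = (383^2)^2 ≡ 104^2 = 10816 ≡ 15 (mod 1543)
383^8 = (383^4)^2 ≡ 15^2 = 225 ≡ 225 (mod 1543)
383^16 = (383^8)^2 ≡ 225^2 = 50625 ≡ 1249 (mod 1543)
383^31 = 383^16 · 383^8 · 383^4 · 383^2 · 383^1 ≡ 1249 · 225 · 15 · 104 · 383 ≡ 1112 (mod 1543).

1112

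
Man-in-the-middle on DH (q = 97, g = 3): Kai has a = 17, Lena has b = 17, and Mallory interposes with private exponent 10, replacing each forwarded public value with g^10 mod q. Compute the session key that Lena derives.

88

Lena receives Mallory's public value M = 3^10 mod 97 instead of the honest one.
3^1 ≡ 3 (mod 97)
3^2 = (3^1)^2 ≡ 3^2 = 9 ≡ 9 (mod 97)
3^4 = (3^2)^2 ≡ 9^2 = 81 ≡ 81 (mod 97)
3^8 = (3^4)^2 ≡ 81^2 = 6561 ≡ 62 (mod 97)
3^10 = 3^8 · 3^2 ≡ 62 · 9 ≡ 73 (mod 97).
So M = 73. Lena computes K = M^17 mod 97.
73^1 ≡ 73 (mod 97)
73^2 = (73^1)^2 ≡ 73^2 = 5329 ≡ 91 (mod 97)
73^4 = (73^2)^2 ≡ 91^2 = 8281 ≡ 36 (mod 97)
73^8 = (73^4)^2 ≡ 36^2 = 1296 ≡ 35 (mod 97)
73^16 = (73^8)^2 ≡ 35^2 = 1225 ≡ 61 (mod 97)
73^17 = 73^16 · 73^1 ≡ 61 · 73 ≡ 88 (mod 97).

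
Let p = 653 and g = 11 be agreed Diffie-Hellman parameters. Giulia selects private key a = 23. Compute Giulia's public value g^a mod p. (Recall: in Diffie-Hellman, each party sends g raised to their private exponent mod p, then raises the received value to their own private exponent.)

Public value = 11^23 mod 653.
11^1 ≡ 11 (mod 653)
11^2 = (11^1)^2 ≡ 11^2 = 121 ≡ 121 (mod 653)
11^4 = (11^2)^2 ≡ 121^2 = 14641 ≡ 275 (mod 653)
11^8 = (11^4)^2 ≡ 275^2 = 75625 ≡ 530 (mod 653)
11^16 = (11^8)^2 ≡ 530^2 = 280900 ≡ 110 (mod 653)
11^23 = 11^16 · 11^4 · 11^2 · 11^1 ≡ 110 · 275 · 121 · 11 ≡ 76 (mod 653).

76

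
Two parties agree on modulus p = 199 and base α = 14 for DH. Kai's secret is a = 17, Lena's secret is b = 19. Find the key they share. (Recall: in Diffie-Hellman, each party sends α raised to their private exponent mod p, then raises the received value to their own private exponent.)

65

Lena sends B = α^b mod p = 14^19 mod 199.
14^1 ≡ 14 (mod 199)
14^2 = (14^1)^2 ≡ 14^2 = 196 ≡ 196 (mod 199)
14^4 = (14^2)^2 ≡ 196^2 = 38416 ≡ 9 (mod 199)
14^8 = (14^4)^2 ≡ 9^2 = 81 ≡ 81 (mod 199)
14^16 = (14^8)^2 ≡ 81^2 = 6561 ≡ 193 (mod 199)
14^19 = 14^16 · 14^2 · 14^1 ≡ 193 · 196 · 14 ≡ 53 (mod 199).
So B = 53. Kai then computes K = B^a mod p = 53^17 mod 199.
53^1 ≡ 53 (mod 199)
53^2 = (53^1)^2 ≡ 53^2 = 2809 ≡ 23 (mod 199)
53^4 = (53^2)^2 ≡ 23^2 = 529 ≡ 131 (mod 199)
53^8 = (53^4)^2 ≡ 131^2 = 17161 ≡ 47 (mod 199)
53^16 = (53^8)^2 ≡ 47^2 = 2209 ≡ 20 (mod 199)
53^17 = 53^16 · 53^1 ≡ 20 · 53 ≡ 65 (mod 199).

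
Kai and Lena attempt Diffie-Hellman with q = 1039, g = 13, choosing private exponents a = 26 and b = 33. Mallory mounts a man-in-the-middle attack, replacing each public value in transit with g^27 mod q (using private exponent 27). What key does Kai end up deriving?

606

Kai receives Mallory's public value M = 13^27 mod 1039 instead of the honest one.
13^1 ≡ 13 (mod 1039)
13^2 = (13^1)^2 ≡ 13^2 = 169 ≡ 169 (mod 1039)
13^4 = (13^2)^2 ≡ 169^2 = 28561 ≡ 508 (mod 1039)
13^8 = (13^4)^2 ≡ 508^2 = 258064 ≡ 392 (mod 1039)
13^16 = (13^8)^2 ≡ 392^2 = 153664 ≡ 931 (mod 1039)
13^27 = 13^16 · 13^8 · 13^2 · 13^1 ≡ 931 · 392 · 169 · 13 ≡ 127 (mod 1039).
So M = 127. Kai computes K = M^26 mod 1039.
127^1 ≡ 127 (mod 1039)
127^2 = (127^1)^2 ≡ 127^2 = 16129 ≡ 544 (mod 1039)
127^4 = (127^2)^2 ≡ 544^2 = 295936 ≡ 860 (mod 1039)
127^8 = (127^4)^2 ≡ 860^2 = 739600 ≡ 871 (mod 1039)
127^16 = (127^8)^2 ≡ 871^2 = 758641 ≡ 171 (mod 1039)
127^26 = 127^16 · 127^8 · 127^2 ≡ 171 · 871 · 544 ≡ 606 (mod 1039).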